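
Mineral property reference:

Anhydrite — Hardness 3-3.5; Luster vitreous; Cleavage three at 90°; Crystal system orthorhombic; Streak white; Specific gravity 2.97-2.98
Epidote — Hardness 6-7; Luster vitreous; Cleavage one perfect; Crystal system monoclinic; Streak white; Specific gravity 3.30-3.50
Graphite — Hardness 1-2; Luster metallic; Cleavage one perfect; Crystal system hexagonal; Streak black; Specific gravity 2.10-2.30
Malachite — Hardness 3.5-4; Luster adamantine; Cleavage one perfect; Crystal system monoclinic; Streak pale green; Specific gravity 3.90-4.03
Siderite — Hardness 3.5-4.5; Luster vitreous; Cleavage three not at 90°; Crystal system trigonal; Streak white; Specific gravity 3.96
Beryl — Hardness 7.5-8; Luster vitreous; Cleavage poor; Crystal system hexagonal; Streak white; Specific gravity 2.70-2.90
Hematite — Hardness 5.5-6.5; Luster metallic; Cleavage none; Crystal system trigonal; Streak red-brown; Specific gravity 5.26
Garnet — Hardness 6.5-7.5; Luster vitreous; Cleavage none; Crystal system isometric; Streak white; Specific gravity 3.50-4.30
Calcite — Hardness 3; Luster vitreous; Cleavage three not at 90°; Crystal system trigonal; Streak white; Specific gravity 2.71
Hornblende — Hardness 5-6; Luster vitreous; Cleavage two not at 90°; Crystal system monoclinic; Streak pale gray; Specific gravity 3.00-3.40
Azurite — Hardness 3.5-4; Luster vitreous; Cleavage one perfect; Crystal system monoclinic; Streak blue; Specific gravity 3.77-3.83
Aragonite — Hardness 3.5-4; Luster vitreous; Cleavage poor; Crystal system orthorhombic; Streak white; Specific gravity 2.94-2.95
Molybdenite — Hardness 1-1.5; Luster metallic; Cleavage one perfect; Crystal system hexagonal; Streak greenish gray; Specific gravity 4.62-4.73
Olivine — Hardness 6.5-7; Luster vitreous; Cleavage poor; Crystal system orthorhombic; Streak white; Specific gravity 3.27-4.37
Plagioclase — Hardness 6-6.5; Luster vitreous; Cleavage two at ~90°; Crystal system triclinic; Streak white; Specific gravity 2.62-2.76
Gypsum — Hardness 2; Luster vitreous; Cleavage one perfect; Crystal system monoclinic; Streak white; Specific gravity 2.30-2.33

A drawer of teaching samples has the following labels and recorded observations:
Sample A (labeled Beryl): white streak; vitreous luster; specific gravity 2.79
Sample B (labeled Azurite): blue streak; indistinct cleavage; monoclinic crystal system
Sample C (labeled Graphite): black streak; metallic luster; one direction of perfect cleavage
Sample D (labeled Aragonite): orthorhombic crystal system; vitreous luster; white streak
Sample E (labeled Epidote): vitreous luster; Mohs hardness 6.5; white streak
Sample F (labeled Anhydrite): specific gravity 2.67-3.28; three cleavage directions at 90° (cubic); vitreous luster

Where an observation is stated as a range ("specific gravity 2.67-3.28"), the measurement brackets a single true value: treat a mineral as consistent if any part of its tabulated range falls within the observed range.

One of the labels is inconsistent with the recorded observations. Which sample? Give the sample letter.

Sample A: observations are consistent with Beryl.
Sample B: Azurite has cleavage one perfect, but the record shows indistinct cleavage — this label is wrong.
Sample C: observations are consistent with Graphite.
Sample D: observations are consistent with Aragonite.
Sample E: observations are consistent with Epidote.
Sample F: observations are consistent with Anhydrite.
Sample B is the mislabeled one.

B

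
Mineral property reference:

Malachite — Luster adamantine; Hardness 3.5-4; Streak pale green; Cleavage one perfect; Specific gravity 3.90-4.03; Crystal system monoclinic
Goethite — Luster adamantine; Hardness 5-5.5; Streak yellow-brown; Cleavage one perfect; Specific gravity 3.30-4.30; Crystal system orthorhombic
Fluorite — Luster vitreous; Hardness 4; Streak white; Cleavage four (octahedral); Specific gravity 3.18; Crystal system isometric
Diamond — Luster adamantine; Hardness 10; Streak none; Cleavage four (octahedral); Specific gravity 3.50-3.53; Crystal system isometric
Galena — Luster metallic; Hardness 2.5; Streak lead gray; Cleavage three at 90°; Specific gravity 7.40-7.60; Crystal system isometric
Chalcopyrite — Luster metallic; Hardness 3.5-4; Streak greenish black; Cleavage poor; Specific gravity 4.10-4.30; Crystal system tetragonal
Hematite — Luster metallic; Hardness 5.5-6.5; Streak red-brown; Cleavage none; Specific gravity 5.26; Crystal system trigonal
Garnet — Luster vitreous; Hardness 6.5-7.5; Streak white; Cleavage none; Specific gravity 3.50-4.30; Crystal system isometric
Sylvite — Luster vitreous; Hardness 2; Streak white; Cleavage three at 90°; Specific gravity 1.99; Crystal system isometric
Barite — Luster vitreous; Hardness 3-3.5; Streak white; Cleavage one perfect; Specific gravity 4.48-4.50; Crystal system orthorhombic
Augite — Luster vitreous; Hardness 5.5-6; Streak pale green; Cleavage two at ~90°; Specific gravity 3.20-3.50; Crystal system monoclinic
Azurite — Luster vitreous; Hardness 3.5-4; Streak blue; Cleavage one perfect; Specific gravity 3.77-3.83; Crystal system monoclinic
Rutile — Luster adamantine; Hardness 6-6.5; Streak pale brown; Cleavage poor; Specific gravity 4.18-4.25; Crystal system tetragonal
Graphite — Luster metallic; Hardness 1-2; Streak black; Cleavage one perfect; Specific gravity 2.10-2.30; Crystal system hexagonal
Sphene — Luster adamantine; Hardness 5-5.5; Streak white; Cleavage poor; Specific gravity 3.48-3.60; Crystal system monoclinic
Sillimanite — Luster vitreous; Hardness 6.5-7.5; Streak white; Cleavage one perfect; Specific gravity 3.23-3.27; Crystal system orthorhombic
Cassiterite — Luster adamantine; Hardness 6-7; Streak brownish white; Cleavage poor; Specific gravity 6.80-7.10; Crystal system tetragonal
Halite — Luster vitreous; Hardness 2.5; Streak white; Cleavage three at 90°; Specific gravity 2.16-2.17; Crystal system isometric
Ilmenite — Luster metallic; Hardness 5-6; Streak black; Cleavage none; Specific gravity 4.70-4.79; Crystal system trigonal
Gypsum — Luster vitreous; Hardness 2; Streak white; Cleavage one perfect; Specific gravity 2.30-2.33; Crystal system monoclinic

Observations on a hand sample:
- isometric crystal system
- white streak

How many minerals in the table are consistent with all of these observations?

Isometric crystal system — Fluorite, Diamond, Galena, Garnet, Sylvite, Halite remain.
White streak excludes Diamond, Galena.
Remaining candidates: Fluorite, Garnet, Halite, Sylvite.
That is 4 minerals.

4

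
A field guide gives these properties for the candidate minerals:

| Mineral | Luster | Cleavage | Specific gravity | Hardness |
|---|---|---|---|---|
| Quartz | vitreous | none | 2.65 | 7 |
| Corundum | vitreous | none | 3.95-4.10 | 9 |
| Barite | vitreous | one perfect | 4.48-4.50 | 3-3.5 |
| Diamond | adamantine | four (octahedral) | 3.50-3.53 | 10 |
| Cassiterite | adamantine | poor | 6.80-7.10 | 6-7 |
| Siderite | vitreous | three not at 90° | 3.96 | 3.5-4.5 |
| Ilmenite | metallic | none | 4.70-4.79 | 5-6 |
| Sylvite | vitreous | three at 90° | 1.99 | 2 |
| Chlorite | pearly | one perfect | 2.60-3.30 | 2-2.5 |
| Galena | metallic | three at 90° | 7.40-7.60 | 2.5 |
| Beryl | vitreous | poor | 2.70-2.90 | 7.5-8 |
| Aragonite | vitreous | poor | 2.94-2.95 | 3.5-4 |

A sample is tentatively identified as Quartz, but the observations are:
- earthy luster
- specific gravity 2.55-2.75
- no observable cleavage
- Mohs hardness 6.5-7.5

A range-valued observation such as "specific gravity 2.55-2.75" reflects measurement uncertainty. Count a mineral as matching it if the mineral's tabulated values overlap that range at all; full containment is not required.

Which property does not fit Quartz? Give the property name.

Earthy luster: Quartz has vitreous luster — outside the reference range.
Specific gravity 2.55-2.75: Quartz has SG 2.65 — matches.
No observable cleavage: Quartz has cleavage none — matches.
Mohs hardness 6.5-7.5: Quartz has hardness 7 — matches.
Only the luster is inconsistent.

luster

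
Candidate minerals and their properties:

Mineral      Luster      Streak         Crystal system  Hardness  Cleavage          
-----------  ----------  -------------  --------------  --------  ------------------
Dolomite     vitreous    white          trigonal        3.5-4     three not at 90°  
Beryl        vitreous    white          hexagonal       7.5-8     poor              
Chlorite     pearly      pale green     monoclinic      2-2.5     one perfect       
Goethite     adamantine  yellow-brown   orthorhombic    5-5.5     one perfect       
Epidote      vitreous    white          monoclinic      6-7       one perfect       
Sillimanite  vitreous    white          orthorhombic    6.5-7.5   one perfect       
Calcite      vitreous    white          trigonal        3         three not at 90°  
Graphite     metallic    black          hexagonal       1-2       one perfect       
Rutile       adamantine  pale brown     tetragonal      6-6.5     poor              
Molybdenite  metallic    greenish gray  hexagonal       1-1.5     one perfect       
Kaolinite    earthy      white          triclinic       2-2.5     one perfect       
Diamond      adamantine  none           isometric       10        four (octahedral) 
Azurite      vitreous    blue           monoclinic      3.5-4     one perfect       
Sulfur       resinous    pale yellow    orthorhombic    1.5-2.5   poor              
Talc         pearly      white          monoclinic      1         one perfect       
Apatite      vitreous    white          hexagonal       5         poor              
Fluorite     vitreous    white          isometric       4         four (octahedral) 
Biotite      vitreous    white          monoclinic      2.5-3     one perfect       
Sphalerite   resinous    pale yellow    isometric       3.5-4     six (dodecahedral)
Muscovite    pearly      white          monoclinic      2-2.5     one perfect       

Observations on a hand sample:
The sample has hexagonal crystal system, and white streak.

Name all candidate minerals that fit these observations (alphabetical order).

Apatite, Beryl

Hexagonal crystal system — leaves Beryl, Graphite, Molybdenite, Apatite.
White streak rules out Graphite, Molybdenite.
Consistent with every observation: Apatite, Beryl.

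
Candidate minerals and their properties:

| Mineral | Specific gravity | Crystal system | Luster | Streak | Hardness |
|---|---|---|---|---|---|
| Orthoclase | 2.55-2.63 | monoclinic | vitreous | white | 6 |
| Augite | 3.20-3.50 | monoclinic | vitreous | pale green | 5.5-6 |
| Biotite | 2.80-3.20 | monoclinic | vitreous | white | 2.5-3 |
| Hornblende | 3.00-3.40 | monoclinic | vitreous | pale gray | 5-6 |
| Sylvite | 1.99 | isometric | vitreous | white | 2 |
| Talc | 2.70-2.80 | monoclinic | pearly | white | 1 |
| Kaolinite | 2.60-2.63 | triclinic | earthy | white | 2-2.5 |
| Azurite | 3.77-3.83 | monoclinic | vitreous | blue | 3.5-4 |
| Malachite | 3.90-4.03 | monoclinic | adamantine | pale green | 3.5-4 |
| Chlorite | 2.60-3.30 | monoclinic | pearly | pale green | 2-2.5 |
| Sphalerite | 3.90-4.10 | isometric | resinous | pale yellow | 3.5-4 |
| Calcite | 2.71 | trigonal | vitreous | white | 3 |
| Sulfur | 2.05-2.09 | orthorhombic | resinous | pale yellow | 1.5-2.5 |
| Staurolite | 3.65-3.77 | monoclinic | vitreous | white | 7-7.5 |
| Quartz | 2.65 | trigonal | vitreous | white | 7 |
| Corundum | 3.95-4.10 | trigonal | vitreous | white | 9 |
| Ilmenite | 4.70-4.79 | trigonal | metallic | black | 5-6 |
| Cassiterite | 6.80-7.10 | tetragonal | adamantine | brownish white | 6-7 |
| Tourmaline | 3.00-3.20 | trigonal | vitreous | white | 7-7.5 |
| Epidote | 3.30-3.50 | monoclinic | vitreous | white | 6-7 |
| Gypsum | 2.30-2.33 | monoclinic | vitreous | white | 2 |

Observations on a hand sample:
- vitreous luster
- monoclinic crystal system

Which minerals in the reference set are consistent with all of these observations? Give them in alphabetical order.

Augite, Azurite, Biotite, Epidote, Gypsum, Hornblende, Orthoclase, Staurolite

Vitreous luster: narrows the field to Orthoclase, Augite, Biotite, Hornblende, Sylvite, Azurite, Calcite, Staurolite, Quartz, Corundum, Tourmaline, Epidote, Gypsum.
Monoclinic crystal system is inconsistent with Sylvite, Calcite, Quartz, Corundum, Tourmaline.
Consistent with every observation: Augite, Azurite, Biotite, Epidote, Gypsum, Hornblende, Orthoclase, Staurolite.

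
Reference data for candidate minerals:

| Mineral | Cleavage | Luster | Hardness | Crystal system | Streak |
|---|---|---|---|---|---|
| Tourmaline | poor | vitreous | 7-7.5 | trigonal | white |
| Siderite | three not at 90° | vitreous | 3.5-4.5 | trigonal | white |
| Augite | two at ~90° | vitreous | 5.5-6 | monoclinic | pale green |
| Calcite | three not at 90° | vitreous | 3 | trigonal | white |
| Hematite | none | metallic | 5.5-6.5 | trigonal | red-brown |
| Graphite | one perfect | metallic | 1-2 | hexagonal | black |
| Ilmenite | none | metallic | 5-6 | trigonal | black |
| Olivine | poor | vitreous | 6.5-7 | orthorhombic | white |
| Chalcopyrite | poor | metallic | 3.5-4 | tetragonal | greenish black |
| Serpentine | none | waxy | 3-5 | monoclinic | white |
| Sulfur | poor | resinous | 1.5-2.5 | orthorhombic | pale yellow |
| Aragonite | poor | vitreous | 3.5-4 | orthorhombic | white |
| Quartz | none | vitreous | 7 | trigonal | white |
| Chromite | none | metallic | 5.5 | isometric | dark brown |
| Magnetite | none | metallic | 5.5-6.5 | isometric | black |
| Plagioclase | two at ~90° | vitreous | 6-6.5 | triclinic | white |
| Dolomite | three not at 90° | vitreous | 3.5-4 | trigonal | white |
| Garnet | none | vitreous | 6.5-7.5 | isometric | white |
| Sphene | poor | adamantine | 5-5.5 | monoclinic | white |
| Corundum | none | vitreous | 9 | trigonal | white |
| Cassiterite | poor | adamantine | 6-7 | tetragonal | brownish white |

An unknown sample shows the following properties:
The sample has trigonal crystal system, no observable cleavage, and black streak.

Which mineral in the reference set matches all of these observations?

Trigonal crystal system — leaves Tourmaline, Siderite, Calcite, Hematite, Ilmenite, Quartz, Dolomite, Corundum.
No observable cleavage is inconsistent with Tourmaline, Siderite, Calcite, Dolomite.
Black streak — narrows the field to Ilmenite.
Only Ilmenite satisfies all observations.

Ilmenite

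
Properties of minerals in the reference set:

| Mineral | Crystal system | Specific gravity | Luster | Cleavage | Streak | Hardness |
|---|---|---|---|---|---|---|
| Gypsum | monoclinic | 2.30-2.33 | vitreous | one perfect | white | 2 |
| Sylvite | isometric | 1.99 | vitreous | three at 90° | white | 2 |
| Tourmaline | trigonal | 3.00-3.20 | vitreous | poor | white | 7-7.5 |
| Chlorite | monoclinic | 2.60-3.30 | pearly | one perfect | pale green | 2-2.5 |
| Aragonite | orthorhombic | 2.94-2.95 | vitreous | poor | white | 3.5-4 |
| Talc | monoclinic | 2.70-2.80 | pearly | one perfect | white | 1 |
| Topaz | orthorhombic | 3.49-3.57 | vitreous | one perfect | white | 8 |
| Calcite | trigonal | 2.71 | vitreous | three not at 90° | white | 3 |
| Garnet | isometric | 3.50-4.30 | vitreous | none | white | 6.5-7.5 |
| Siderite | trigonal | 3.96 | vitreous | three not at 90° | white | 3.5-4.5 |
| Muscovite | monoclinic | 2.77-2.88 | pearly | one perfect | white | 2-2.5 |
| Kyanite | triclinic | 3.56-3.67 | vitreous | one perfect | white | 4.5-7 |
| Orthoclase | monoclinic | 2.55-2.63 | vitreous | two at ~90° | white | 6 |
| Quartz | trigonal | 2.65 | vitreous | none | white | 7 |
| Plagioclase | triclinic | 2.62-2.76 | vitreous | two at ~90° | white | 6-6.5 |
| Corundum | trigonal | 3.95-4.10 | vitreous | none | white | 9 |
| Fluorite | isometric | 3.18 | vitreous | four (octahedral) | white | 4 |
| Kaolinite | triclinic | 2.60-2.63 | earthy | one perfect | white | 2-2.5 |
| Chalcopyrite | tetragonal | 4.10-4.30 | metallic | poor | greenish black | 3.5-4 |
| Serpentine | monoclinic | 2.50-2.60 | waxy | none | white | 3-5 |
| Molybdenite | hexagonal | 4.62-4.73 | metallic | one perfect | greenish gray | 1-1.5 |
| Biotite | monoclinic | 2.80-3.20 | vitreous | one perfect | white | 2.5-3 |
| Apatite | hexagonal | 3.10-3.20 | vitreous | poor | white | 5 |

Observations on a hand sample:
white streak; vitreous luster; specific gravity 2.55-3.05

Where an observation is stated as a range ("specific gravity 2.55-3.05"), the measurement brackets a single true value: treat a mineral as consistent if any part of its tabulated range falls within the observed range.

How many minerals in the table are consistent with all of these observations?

7

White streak rules out Chlorite, Chalcopyrite, Molybdenite.
Vitreous luster excludes Talc, Muscovite, Kaolinite, Serpentine.
Specific gravity 2.55-3.05: narrows the field to Tourmaline, Aragonite, Calcite, Orthoclase, Quartz, Plagioclase, Biotite.
Remaining candidates: Aragonite, Biotite, Calcite, Orthoclase, Plagioclase, Quartz, Tourmaline.
That is 7 minerals.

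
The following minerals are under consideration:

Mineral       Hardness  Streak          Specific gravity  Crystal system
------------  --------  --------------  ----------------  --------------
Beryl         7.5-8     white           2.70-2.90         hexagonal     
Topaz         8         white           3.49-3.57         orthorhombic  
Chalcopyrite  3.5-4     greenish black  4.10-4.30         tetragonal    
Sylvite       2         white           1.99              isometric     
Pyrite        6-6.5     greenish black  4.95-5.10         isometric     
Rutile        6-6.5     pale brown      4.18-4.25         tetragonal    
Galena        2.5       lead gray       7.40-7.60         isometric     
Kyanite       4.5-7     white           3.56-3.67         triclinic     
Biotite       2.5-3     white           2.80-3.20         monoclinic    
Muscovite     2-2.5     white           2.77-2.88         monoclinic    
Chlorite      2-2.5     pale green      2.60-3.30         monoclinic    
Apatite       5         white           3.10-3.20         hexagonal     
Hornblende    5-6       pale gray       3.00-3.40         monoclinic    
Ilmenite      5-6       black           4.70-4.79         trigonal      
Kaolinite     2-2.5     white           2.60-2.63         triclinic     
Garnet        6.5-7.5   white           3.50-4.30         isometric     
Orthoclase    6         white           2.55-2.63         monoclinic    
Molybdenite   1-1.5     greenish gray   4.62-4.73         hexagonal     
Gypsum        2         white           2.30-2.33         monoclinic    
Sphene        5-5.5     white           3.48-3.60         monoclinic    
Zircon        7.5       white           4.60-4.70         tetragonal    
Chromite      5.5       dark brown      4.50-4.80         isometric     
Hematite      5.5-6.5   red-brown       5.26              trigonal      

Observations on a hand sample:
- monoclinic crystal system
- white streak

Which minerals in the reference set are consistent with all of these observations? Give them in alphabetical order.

Biotite, Gypsum, Muscovite, Orthoclase, Sphene

Monoclinic crystal system: narrows the field to Biotite, Muscovite, Chlorite, Hornblende, Orthoclase, Gypsum, Sphene.
White streak is inconsistent with Chlorite, Hornblende.
Consistent with every observation: Biotite, Gypsum, Muscovite, Orthoclase, Sphene.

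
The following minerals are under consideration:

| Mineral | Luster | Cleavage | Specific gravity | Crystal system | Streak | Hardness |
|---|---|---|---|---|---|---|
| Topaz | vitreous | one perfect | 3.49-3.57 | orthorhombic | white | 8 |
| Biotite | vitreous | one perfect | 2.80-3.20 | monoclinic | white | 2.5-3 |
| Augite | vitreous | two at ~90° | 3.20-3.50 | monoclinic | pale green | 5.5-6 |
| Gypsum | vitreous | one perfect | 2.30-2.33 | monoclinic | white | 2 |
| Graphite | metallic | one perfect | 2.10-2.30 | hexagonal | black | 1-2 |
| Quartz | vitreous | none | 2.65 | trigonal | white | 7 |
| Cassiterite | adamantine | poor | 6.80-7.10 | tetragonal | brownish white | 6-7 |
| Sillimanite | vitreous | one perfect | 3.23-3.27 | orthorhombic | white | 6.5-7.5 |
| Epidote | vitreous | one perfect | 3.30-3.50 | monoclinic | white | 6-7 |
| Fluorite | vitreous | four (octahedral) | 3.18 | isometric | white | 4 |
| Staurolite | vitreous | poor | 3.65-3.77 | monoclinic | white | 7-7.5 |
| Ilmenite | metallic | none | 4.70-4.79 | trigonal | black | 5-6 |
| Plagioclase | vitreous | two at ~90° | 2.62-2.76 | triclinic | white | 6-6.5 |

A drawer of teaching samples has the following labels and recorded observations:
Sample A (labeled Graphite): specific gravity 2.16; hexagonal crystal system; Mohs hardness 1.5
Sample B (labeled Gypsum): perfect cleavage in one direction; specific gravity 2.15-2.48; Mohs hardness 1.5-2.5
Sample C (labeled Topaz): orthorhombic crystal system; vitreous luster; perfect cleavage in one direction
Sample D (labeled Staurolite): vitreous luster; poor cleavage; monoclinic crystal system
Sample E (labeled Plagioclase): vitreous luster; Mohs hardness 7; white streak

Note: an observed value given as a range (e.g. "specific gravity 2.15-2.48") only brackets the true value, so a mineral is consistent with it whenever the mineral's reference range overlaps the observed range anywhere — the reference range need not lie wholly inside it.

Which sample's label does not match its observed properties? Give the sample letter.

Sample A: all recorded properties match Graphite.
Sample B: all recorded properties match Gypsum.
Sample C: all recorded properties match Topaz.
Sample D: all recorded properties match Staurolite.
Sample E: Plagioclase has hardness 6-6.5, but the record shows Mohs hardness 7 — this label is wrong.
Sample E is the mislabeled one.

E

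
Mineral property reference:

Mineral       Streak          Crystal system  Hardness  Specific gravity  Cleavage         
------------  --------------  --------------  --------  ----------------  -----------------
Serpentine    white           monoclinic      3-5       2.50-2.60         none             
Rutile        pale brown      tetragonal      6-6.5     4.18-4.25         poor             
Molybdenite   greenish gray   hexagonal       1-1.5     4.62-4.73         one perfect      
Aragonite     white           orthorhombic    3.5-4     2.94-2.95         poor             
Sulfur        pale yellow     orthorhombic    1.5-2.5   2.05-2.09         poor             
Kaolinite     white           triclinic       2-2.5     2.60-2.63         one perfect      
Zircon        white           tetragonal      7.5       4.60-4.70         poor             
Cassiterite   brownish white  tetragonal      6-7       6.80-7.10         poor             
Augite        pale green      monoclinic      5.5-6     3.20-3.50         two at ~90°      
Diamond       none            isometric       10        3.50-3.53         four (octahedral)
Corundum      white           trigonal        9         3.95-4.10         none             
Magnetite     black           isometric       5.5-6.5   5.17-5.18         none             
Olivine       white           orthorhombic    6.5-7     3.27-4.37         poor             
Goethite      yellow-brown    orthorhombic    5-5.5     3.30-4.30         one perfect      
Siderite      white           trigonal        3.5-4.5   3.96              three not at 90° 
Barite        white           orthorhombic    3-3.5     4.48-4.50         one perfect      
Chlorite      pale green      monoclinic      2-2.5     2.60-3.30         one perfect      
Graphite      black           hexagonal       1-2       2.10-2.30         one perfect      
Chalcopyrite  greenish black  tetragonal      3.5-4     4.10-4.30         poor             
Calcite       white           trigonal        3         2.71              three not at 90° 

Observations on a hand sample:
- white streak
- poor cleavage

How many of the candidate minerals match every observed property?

3

White streak — only Serpentine, Aragonite, Kaolinite, Zircon, Corundum, Olivine, Siderite, Barite, Calcite remain.
Poor cleavage — only Aragonite, Zircon, Olivine remain.
Consistent with every observation: Aragonite, Olivine, Zircon.
That is 3 minerals.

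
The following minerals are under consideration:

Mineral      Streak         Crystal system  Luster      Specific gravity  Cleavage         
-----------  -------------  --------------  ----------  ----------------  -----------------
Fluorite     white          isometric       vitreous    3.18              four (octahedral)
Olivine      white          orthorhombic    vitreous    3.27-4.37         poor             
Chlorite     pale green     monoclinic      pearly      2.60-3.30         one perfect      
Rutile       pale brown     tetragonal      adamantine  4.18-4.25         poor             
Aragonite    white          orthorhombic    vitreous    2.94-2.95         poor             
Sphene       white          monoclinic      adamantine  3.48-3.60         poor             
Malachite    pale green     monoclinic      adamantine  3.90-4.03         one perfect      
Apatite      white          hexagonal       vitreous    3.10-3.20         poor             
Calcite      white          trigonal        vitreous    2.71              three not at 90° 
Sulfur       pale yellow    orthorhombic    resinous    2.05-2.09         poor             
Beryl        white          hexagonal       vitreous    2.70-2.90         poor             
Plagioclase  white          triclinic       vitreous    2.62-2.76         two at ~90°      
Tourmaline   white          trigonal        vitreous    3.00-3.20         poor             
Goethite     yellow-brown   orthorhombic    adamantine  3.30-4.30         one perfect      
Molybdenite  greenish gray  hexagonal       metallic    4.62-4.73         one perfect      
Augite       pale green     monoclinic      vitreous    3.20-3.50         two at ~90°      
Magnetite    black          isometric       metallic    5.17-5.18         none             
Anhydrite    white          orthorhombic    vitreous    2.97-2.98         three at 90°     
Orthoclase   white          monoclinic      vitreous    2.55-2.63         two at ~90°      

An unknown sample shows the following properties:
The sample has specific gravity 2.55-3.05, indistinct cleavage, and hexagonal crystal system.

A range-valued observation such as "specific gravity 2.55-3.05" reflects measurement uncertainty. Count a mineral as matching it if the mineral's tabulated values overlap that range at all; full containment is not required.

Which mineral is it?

Beryl

Specific gravity 2.55-3.05 — only Chlorite, Aragonite, Calcite, Beryl, Plagioclase, Tourmaline, Anhydrite, Orthoclase remain.
Indistinct cleavage — narrows the field to Aragonite, Beryl, Tourmaline.
Hexagonal crystal system — leaves Beryl.
The only mineral consistent with every observation is Beryl.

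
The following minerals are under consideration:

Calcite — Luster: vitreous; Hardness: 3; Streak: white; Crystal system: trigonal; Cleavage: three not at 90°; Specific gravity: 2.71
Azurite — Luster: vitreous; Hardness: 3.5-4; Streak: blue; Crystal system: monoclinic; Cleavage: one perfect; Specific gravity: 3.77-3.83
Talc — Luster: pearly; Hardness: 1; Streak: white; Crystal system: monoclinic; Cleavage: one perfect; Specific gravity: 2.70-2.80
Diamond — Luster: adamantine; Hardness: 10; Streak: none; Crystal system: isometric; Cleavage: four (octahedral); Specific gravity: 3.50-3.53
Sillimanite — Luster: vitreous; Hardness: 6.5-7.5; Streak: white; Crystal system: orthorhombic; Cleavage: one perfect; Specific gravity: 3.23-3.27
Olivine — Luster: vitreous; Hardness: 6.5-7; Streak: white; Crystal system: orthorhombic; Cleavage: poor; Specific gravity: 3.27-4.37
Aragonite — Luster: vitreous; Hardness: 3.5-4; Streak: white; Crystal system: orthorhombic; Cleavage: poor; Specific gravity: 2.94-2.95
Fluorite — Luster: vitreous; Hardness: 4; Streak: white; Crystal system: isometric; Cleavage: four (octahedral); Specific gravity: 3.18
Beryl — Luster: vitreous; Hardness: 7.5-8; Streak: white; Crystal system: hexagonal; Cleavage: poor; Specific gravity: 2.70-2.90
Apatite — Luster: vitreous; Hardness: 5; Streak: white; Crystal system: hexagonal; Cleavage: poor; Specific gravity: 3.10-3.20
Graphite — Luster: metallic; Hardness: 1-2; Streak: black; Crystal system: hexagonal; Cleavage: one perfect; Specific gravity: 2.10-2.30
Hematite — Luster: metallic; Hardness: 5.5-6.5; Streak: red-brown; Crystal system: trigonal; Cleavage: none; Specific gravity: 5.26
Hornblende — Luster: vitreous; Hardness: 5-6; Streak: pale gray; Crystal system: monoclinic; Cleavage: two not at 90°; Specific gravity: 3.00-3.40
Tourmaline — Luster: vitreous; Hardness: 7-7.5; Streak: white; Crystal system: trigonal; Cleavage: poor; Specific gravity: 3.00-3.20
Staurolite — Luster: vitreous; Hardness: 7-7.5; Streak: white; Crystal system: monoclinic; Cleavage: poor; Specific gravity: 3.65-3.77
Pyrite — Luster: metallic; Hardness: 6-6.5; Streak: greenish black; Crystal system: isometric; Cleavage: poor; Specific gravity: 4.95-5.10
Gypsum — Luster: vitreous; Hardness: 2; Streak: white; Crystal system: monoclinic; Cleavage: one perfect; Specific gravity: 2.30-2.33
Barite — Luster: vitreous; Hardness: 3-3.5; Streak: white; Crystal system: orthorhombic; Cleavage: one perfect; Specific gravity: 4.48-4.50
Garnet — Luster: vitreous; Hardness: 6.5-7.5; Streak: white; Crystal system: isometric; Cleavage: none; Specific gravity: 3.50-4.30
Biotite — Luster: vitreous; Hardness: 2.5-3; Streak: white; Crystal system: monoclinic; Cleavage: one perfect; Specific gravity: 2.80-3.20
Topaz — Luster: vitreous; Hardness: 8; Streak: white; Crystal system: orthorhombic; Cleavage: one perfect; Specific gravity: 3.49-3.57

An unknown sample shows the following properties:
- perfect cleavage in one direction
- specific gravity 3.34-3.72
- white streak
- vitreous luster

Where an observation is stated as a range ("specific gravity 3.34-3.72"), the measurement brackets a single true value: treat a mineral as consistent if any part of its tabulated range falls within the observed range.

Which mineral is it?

Topaz

Perfect cleavage in one direction: Azurite, Talc, Sillimanite, Graphite, Gypsum, Barite, Biotite, Topaz remain.
Specific gravity 3.34-3.72: Topaz remains.
White streak: no further eliminations.
Vitreous luster: every remaining candidate is consistent.
The only mineral consistent with every observation is Topaz.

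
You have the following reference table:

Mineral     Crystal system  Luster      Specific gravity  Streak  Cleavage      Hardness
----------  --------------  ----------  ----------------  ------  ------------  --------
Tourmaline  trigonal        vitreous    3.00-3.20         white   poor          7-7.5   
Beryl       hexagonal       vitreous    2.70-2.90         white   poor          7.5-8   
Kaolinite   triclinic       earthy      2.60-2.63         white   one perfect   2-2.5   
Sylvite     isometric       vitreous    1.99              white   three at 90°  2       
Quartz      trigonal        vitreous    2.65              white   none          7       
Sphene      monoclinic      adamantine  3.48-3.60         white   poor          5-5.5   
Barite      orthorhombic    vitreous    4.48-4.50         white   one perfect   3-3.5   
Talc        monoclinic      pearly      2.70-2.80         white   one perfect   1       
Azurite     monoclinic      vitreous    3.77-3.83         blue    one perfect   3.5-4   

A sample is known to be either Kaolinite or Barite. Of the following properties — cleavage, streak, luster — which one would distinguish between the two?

luster

Cleavage: both one perfect — shared.
Streak: both white — shared.
Luster: Kaolinite earthy, Barite vitreous — distinct.
Of the listed properties, luster is the one that separates them.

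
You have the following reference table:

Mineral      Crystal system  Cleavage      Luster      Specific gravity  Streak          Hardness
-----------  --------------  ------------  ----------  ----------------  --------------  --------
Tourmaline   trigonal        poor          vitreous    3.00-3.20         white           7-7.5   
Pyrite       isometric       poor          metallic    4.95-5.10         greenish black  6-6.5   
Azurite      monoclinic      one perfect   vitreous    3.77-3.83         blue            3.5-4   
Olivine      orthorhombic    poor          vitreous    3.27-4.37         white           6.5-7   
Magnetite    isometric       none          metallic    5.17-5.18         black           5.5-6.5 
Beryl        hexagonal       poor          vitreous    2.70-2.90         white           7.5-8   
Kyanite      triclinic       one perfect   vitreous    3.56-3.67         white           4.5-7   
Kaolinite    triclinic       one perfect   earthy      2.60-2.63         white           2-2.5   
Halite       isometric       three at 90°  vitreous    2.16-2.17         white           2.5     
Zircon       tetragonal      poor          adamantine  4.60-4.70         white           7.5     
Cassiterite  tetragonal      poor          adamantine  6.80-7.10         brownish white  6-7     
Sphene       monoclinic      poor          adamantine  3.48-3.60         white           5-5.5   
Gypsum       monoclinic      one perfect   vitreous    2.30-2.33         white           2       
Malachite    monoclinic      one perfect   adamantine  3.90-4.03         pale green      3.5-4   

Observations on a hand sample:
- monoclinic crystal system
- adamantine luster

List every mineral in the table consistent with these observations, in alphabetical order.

Malachite, Sphene

Monoclinic crystal system — narrows the field to Azurite, Sphene, Gypsum, Malachite.
Adamantine luster excludes Azurite, Gypsum.
Remaining candidates: Malachite, Sphene.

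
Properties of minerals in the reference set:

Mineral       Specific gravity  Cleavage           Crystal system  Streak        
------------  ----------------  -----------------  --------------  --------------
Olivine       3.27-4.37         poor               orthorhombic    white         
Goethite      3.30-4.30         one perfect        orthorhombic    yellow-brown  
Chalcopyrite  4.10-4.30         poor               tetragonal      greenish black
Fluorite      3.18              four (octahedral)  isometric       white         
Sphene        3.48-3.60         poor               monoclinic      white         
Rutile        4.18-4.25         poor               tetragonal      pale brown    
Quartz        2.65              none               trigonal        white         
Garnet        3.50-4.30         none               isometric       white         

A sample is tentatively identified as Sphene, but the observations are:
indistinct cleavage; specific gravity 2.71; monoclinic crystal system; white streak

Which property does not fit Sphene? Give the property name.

Indistinct cleavage: Sphene has cleavage poor — agrees.
Specific gravity 2.71: Sphene has SG 3.48-3.60 — outside the reference range.
Monoclinic crystal system: Sphene has monoclinic system — agrees.
White streak: Sphene has white streak — agrees.
Only the specific gravity is inconsistent.

specific gravity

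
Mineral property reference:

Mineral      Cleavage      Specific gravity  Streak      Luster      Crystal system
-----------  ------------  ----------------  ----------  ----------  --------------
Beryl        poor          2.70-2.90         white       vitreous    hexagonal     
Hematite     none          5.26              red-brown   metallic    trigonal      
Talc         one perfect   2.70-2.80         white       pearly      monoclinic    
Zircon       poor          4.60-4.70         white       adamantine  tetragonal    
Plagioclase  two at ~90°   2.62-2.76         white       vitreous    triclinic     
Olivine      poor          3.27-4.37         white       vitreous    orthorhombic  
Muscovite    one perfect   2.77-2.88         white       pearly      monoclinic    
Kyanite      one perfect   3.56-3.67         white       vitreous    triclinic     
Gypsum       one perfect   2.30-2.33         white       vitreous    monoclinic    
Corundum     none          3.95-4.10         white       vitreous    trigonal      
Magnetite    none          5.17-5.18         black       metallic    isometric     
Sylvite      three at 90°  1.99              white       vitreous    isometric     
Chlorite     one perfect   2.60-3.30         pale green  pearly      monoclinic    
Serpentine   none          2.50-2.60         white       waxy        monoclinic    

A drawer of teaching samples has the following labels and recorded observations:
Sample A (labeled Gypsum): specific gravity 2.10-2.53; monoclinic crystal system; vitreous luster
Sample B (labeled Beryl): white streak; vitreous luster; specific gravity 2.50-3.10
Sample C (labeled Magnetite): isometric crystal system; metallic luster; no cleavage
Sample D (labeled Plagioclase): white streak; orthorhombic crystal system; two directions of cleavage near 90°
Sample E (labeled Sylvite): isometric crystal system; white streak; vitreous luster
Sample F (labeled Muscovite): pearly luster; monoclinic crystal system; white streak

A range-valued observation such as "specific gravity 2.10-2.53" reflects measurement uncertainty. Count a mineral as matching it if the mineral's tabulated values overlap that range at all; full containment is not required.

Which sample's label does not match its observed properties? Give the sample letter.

D

Sample A: nothing contradicts Gypsum.
Sample B: nothing contradicts Beryl.
Sample C: nothing contradicts Magnetite.
Sample D: orthorhombic crystal system is outside the reference for Plagioclase (triclinic system) — mislabeled.
Sample E: nothing contradicts Sylvite.
Sample F: nothing contradicts Muscovite.
The mislabeled specimen is D.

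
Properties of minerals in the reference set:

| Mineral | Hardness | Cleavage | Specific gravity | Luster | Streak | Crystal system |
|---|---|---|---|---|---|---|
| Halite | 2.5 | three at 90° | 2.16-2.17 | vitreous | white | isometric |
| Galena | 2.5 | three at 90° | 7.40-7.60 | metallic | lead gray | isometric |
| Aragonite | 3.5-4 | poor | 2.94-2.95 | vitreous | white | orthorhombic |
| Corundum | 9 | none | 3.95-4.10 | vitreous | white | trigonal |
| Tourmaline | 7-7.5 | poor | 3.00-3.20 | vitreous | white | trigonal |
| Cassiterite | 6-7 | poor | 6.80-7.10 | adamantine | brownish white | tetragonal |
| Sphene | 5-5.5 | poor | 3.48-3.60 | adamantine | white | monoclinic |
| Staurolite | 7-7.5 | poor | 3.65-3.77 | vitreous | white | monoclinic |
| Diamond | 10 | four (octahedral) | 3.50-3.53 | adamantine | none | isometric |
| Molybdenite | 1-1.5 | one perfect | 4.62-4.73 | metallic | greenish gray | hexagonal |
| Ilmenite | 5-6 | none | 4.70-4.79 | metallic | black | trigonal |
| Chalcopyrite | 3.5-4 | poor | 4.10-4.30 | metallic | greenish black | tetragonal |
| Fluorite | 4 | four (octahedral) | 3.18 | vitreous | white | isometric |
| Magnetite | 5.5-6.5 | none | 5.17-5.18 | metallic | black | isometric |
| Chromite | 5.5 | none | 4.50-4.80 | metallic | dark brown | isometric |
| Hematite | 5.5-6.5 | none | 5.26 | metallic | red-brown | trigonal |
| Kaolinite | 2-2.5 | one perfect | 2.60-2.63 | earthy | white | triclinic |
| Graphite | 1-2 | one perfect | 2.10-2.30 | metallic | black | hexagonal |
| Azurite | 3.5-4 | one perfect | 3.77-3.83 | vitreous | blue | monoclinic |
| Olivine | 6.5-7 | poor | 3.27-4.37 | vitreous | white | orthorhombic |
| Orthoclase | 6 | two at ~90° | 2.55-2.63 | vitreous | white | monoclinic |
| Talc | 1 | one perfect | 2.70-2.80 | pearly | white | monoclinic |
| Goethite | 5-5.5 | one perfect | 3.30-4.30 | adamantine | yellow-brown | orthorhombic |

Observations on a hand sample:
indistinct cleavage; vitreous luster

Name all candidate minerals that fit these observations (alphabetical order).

Indistinct cleavage: leaves Aragonite, Tourmaline, Cassiterite, Sphene, Staurolite, Chalcopyrite, Olivine.
Vitreous luster eliminates Cassiterite, Sphene, Chalcopyrite.
Remaining candidates: Aragonite, Olivine, Staurolite, Tourmaline.

Aragonite, Olivine, Staurolite, Tourmaline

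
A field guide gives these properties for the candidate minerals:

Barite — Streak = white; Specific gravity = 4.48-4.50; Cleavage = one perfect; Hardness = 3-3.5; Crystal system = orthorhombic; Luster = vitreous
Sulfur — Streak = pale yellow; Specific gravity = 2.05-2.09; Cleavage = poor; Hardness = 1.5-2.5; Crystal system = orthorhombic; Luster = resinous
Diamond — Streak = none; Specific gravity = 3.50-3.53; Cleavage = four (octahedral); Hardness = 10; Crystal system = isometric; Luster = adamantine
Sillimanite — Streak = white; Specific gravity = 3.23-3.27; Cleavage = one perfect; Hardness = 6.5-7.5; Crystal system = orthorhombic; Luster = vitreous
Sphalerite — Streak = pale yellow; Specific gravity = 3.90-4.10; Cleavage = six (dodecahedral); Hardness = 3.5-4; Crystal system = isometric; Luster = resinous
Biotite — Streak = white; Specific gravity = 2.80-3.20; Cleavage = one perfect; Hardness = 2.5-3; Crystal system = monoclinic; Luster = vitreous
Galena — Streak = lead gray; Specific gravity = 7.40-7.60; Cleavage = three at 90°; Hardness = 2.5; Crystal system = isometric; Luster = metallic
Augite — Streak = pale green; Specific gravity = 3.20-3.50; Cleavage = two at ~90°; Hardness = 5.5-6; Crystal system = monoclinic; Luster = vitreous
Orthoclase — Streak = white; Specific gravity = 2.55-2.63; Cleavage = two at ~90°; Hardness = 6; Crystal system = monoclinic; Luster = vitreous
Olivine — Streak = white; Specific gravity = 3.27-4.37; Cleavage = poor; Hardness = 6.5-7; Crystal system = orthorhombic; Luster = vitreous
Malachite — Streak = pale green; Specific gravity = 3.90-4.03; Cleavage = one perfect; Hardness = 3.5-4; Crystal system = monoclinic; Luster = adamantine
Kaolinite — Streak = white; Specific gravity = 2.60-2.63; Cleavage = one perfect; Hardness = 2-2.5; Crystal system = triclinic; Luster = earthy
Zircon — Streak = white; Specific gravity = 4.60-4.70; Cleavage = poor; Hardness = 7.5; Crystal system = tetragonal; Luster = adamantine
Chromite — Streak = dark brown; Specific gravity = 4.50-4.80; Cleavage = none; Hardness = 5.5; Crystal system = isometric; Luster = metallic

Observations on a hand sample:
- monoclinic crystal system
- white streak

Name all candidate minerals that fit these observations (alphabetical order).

Monoclinic crystal system — leaves Biotite, Augite, Orthoclase, Malachite.
White streak rules out Augite, Malachite.
The minerals that satisfy all observations are Biotite, Orthoclase.

Biotite, Orthoclase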